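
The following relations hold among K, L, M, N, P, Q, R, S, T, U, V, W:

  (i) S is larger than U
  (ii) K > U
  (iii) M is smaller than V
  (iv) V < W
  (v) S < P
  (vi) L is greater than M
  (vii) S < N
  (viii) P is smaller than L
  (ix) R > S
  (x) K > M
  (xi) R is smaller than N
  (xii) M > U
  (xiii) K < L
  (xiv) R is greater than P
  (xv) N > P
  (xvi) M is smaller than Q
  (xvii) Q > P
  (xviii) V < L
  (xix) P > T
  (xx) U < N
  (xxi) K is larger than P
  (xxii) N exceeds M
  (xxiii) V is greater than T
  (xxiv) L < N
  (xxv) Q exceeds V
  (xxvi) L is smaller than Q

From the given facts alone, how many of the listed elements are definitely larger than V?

4

Directly above V: L, W, Q.
One step further: N (4 so far).
Nothing else is reachable above V; 4 in all.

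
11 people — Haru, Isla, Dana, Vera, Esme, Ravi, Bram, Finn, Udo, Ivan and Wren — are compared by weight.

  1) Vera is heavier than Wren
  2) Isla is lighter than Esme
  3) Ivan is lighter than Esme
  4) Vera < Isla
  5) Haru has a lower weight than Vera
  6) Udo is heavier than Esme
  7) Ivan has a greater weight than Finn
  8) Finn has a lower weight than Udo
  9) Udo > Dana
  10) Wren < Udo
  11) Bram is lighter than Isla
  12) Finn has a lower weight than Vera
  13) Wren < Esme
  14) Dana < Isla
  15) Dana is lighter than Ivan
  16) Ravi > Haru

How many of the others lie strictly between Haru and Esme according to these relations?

The relations place Haru below Esme. An element lies strictly between them when it is forced above Haru and also forced below Esme.
Above Haru: {Vera, Isla, Ravi, Udo}. Below Esme: {Bram, Wren, Finn, Dana, Vera, Ivan, Isla}.
Intersection: {Vera, Isla} — 2.

2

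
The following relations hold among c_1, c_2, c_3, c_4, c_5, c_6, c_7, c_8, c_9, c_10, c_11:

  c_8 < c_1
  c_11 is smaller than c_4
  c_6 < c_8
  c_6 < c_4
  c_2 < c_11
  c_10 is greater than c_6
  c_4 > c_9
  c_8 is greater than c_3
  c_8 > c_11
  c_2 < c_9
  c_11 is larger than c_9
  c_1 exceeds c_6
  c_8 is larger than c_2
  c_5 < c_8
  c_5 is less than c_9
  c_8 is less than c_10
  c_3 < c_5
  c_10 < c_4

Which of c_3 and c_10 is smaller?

c_3

The relevant relations are c_3 < c_5; c_5 < c_9; c_9 < c_11; c_11 < c_8; c_8 < c_10.
Together: c_3 < c_5 < c_9 < c_11 < c_8 < c_10.
So c_3 < c_10; c_3 is the smaller of the two.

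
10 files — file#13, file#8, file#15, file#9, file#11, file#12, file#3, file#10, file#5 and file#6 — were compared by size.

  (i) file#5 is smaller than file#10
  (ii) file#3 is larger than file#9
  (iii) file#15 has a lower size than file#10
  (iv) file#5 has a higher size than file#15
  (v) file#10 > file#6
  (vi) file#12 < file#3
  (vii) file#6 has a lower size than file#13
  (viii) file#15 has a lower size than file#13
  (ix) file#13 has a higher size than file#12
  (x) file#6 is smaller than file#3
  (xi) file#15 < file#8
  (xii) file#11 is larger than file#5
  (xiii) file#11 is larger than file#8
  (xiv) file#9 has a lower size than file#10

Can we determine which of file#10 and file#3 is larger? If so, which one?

undetermined

Following every chain through file#10: below file#10 we get file#15, file#5, file#6, file#9.
file#3 is not reached, and no chain runs the other way from file#3 to file#10.
So the given relations leave the order of file#10 and file#3 undetermined.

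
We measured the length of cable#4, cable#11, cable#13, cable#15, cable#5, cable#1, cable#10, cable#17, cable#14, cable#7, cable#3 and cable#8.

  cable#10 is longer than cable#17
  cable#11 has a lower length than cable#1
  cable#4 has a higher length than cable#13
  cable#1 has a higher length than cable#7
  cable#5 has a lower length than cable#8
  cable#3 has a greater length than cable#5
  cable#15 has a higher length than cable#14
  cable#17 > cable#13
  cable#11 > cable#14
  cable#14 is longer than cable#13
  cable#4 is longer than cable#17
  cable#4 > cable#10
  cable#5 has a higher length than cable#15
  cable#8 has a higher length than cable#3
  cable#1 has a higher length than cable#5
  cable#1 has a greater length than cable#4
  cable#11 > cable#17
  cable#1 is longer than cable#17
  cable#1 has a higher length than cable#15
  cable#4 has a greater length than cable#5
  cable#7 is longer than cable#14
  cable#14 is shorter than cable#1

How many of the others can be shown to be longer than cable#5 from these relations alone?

4

Directly above cable#5: cable#4, cable#3, cable#8, cable#1.
Nothing else is reachable above cable#5; 4 in all.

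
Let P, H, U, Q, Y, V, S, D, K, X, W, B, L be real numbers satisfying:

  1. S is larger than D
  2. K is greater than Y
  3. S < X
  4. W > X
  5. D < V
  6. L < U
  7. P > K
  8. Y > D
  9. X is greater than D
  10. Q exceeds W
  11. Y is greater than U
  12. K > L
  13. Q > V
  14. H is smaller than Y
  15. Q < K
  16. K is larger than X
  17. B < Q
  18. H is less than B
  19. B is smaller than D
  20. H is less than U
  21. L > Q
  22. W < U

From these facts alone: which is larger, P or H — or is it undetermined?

Link the given pairs in sequence: H < B; B < D; D < S; S < X; X < W; W < Q; Q < L; L < U; U < Y; Y < K; K < P.
Chaining these gives H < B < D < S < X < W < Q < L < U < Y < K < P.
So P is larger.

P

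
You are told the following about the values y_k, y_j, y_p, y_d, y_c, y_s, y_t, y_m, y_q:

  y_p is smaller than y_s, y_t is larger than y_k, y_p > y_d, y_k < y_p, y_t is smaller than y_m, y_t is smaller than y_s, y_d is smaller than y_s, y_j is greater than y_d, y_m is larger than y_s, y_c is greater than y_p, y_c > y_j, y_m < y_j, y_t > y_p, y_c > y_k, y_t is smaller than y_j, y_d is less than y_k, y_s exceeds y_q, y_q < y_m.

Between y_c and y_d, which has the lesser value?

y_d

The relevant relations are y_d < y_k; y_k < y_p; y_p < y_t; y_t < y_s; y_s < y_m; y_m < y_j; y_j < y_c.
Together: y_d < y_k < y_p < y_t < y_s < y_m < y_j < y_c.
So y_d < y_c; y_d is the smaller of the two.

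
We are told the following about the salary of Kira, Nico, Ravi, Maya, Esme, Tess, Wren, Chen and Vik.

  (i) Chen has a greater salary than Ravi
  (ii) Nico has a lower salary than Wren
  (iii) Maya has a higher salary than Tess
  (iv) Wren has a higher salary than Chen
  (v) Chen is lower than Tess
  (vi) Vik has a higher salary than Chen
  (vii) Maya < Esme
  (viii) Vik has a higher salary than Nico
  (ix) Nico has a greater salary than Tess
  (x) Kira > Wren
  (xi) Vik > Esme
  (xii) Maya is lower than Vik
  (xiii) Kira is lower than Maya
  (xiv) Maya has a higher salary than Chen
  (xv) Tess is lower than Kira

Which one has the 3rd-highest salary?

The consecutive relations fix a unique order: Ravi < Chen < Tess < Nico < Wren < Kira < Maya < Esme < Vik.
Counting 3 from the largest end gives Maya.

Maya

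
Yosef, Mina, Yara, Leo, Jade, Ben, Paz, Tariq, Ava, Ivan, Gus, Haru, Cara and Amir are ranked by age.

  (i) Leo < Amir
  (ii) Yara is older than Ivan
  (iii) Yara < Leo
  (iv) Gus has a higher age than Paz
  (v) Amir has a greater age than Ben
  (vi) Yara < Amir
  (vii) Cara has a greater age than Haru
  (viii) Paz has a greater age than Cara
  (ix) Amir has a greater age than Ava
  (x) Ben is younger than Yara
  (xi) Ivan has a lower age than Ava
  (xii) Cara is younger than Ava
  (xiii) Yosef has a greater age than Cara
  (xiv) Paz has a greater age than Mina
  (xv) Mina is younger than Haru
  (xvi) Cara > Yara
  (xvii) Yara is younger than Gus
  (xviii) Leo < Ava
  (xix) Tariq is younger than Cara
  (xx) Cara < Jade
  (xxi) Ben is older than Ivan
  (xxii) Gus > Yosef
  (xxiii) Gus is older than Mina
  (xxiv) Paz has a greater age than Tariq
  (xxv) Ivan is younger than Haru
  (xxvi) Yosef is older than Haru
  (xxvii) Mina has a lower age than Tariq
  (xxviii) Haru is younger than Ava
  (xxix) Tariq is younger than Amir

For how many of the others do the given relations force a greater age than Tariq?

Directly above Tariq: Cara, Paz, Amir.
One step further: Jade, Ava, Yosef, Gus (7 so far).
No other element is forced above Tariq by the given relations, so the count is 7.

7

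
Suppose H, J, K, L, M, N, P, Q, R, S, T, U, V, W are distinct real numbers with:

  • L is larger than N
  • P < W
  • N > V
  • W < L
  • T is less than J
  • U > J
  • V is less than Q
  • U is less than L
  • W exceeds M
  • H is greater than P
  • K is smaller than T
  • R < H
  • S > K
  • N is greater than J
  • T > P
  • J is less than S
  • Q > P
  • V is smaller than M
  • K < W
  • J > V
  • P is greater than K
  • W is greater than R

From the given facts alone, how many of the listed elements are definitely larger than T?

5

The elements the relations force above T are J, N, U, S, L — no chain reaches any other.
That is 5.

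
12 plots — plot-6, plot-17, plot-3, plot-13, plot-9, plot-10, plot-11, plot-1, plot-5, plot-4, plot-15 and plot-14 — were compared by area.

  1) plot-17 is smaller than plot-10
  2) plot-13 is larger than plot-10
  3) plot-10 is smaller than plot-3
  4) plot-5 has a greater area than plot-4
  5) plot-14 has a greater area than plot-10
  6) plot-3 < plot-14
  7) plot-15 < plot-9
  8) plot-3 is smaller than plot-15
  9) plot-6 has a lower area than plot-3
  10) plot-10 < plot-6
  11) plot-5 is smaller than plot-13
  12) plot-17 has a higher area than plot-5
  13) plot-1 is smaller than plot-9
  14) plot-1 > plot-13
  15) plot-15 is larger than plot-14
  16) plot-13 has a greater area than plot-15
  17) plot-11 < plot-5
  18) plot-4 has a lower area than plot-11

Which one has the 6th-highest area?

plot-3

Piecing the relations together gives one ordering: plot-4 < plot-11 < plot-5 < plot-17 < plot-10 < plot-6 < plot-3 < plot-14 < plot-15 < plot-13 < plot-1 < plot-9.
Counting 6 from the largest end gives plot-3.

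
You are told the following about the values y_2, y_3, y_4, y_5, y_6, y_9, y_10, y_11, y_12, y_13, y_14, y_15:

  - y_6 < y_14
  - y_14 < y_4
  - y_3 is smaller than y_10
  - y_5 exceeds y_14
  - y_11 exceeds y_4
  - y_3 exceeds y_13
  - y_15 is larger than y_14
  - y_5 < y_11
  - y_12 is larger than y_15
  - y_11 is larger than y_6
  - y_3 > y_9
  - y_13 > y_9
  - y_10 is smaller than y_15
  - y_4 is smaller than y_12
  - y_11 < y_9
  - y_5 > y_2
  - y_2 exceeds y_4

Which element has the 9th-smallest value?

y_3

The consecutive relations fix a unique order: y_6 < y_14 < y_4 < y_2 < y_5 < y_11 < y_9 < y_13 < y_3 < y_10 < y_15 < y_12.
The 9th smallest is y_3.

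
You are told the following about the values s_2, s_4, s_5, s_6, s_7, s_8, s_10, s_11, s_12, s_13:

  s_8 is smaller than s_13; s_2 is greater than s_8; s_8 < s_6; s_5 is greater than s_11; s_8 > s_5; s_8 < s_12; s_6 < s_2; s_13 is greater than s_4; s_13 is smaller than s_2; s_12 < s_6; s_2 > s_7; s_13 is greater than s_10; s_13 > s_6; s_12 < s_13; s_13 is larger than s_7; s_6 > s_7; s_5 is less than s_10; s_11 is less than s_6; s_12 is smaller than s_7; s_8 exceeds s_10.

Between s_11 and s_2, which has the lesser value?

Link the given pairs in sequence: s_11 < s_5; s_5 < s_10; s_10 < s_8; s_8 < s_12; s_12 < s_7; s_7 < s_6; s_6 < s_13; s_13 < s_2.
Chaining these gives s_11 < s_5 < s_10 < s_8 < s_12 < s_7 < s_6 < s_13 < s_2.
So s_11 < s_2; s_11 is the smaller of the two.

s_11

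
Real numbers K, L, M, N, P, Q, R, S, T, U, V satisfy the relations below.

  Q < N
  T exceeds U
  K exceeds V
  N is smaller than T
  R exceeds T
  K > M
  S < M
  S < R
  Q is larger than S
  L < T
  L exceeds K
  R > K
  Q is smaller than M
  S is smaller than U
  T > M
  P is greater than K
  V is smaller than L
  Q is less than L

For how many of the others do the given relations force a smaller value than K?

From K the given relations immediately reach V, M.
From those, S, Q — 4 in total.
Nothing else is reachable below K; 4 in all.

4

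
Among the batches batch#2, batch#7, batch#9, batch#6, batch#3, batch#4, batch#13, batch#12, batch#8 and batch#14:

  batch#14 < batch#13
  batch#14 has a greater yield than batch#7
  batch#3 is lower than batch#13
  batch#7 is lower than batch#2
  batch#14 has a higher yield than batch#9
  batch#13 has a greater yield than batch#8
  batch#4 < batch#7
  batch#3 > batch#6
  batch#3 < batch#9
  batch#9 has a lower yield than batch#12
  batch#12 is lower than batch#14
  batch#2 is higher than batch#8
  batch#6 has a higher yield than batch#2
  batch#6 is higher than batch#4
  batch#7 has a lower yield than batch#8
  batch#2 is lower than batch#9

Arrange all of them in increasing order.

Each adjacent pair is fixed by a given relation: batch#4 < batch#7; batch#7 < batch#8; batch#8 < batch#2; batch#2 < batch#6; batch#6 < batch#3; batch#3 < batch#9; batch#9 < batch#12; batch#12 < batch#14; batch#14 < batch#13. Chaining them end to end gives the full order.

batch#4 < batch#7 < batch#8 < batch#2 < batch#6 < batch#3 < batch#9 < batch#12 < batch#14 < batch#13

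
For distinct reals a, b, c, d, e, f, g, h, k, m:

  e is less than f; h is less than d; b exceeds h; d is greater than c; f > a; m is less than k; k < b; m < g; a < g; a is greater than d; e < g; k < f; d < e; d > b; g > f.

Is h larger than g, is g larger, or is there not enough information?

g

Link the given pairs in sequence: h < b; b < d; d < a; a < g.
Chaining these gives h < b < d < a < g.
So g is larger.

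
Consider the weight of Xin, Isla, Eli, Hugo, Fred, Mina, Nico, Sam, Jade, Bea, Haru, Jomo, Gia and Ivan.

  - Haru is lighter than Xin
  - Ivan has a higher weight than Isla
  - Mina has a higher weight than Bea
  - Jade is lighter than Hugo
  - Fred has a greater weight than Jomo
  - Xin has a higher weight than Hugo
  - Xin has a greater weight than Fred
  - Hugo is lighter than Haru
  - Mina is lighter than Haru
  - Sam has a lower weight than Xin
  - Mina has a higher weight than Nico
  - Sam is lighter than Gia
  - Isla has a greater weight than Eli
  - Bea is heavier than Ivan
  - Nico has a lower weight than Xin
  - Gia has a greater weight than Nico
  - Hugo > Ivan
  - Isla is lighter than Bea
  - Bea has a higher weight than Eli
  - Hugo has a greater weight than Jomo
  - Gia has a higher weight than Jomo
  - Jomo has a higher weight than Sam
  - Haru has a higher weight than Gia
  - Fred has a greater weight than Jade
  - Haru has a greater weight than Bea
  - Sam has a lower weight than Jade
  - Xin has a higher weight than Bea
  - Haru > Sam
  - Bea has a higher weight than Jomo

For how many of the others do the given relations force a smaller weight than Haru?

Directly below Haru: Sam, Bea, Hugo, Gia, Mina.
One step further: Jomo, Nico, Eli, Isla, Ivan, Jade (11 so far).
Nothing else is reachable below Haru; 11 in all.

11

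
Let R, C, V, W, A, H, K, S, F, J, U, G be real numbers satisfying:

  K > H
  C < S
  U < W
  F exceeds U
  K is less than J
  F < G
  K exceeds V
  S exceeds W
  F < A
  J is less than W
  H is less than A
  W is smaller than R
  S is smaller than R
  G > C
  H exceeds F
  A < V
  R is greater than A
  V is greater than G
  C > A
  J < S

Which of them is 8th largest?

C

Chaining the given pairs: U < F < H < A < C < G < V < K < J < W < S < R.
Counting 8 from the largest end gives C.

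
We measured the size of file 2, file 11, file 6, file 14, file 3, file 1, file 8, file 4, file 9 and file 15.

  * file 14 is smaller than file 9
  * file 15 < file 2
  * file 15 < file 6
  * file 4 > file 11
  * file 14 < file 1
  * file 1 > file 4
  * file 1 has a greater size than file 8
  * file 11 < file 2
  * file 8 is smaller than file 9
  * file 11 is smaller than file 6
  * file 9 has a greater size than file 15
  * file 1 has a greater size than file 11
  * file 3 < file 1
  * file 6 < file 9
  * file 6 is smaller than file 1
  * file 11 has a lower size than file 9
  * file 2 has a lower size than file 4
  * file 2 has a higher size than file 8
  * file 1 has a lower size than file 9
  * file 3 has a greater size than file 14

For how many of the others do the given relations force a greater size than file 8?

The elements the relations force above file 8 are file 2, file 4, file 1, file 9 — no chain reaches any other.
That is 4.

4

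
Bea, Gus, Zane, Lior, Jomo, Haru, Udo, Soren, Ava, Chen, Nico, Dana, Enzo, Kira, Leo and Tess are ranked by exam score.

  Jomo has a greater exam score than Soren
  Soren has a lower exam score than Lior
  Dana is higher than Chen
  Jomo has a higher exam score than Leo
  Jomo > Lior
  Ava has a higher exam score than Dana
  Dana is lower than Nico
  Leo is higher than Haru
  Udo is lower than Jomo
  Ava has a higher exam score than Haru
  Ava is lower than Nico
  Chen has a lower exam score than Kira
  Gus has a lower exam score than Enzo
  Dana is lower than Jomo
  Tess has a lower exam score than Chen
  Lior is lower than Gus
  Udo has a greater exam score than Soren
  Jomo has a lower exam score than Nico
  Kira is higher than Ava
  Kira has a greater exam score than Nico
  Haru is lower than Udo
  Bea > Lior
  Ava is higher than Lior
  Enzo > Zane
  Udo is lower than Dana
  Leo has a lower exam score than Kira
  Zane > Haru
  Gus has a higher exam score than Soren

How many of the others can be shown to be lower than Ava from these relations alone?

7

From Ava the given relations immediately reach Haru, Lior, Dana.
From those, Soren, Chen, Udo — 6 in total.
From those, Tess — 7 in total.
Nothing else is reachable below Ava; 7 in all.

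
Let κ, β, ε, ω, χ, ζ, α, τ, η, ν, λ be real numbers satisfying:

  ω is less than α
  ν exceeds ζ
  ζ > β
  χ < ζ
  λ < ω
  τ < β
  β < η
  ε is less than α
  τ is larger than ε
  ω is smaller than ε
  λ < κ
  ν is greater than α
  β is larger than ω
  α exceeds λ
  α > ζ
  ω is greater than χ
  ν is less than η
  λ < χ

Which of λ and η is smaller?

λ

Following the relations from λ: λ < χ < ω < ε < τ < β < ζ < α < ν < η.
So λ < η; λ is the smaller of the two.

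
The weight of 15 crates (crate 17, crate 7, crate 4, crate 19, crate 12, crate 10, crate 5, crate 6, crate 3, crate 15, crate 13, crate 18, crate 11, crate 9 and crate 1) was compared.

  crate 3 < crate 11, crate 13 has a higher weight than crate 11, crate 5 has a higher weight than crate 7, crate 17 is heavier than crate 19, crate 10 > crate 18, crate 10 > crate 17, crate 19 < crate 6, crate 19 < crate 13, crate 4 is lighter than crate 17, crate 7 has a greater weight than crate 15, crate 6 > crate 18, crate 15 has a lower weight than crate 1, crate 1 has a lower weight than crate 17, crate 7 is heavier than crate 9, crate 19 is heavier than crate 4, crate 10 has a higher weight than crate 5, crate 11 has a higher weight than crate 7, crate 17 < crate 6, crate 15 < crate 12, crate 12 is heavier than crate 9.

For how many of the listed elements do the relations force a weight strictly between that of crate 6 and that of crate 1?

Chaining upward from crate 1 reaches: crate 17, crate 10.
Chaining downward from crate 6 reaches: crate 15, crate 4, crate 19, crate 18, crate 17.
Strictly between crate 1 and crate 6 are those in both lists: crate 17 — 1 element.

1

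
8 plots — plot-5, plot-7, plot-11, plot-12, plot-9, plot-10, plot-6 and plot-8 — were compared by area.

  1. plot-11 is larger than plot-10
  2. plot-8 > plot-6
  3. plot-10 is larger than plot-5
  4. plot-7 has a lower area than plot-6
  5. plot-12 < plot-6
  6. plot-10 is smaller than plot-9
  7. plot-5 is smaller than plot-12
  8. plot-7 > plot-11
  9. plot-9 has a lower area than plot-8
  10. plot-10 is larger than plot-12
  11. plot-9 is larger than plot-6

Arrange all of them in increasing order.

Nothing is placed below plot-5, so it is least; from there plot-5 < plot-12; plot-12 < plot-10; plot-10 < plot-11; plot-11 < plot-7; plot-7 < plot-6; plot-6 < plot-9; plot-9 < plot-8, each given directly.

plot-5 < plot-12 < plot-10 < plot-11 < plot-7 < plot-6 < plot-9 < plot-8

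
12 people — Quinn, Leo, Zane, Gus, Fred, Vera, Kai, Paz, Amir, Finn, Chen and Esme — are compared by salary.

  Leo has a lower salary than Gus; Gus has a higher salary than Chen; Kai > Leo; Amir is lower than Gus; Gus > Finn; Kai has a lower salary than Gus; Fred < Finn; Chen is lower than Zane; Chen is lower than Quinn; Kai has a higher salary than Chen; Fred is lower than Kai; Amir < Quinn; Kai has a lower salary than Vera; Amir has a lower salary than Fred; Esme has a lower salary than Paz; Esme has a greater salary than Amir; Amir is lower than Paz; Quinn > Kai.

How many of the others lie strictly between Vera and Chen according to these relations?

Chaining upward from Chen reaches: Kai, Quinn, Gus, Zane.
Chaining downward from Vera reaches: Leo, Amir, Fred, Kai.
Strictly between Chen and Vera are those in both lists: Kai — 1 element.

1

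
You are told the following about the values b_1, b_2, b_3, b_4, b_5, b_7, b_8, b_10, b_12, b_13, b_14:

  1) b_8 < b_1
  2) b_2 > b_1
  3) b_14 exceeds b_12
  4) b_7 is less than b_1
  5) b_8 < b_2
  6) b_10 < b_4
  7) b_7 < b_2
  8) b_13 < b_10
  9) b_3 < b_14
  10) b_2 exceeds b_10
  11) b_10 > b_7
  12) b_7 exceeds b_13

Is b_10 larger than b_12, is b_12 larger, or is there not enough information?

Following every chain through b_10: above b_10 we get b_2, b_4; below b_10 we get b_13, b_7.
b_12 is not reached, and no chain runs the other way from b_12 to b_10.
So the given relations leave the order of b_10 and b_12 undetermined.

undetermined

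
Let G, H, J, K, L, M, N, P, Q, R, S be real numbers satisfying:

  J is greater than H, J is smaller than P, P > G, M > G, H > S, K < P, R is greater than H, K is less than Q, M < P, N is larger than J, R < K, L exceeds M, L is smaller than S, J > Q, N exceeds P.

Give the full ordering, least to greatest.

Each adjacent pair is fixed by a given relation: G < M; M < L; L < S; S < H; H < R; R < K; K < Q; Q < J; J < P; P < N. Chaining them end to end gives the full order.

G < M < L < S < H < R < K < Q < J < P < N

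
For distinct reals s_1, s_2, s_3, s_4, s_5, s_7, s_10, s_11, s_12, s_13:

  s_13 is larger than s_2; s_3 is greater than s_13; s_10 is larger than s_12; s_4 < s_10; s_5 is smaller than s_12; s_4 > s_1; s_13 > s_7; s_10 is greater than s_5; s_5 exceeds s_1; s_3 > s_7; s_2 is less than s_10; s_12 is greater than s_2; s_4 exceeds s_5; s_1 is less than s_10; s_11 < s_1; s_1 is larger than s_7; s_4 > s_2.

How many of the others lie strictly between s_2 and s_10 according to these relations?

2

The relations place s_2 below s_10. An element lies strictly between them when it is forced above s_2 and also forced below s_10.
Above s_2: {s_12, s_4, s_13, s_3}. Below s_10: {s_11, s_7, s_1, s_5, s_12, s_4}.
Intersection: {s_12, s_4} — 2.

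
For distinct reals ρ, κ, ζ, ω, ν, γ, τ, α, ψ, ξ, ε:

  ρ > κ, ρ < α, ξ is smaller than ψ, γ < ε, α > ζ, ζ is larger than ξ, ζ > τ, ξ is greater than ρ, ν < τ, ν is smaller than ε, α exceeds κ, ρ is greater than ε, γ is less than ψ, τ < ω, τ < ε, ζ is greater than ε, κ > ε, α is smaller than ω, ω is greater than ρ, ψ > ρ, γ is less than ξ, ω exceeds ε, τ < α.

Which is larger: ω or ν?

ν < τ < ε < κ < ρ < ξ < ζ < α < ω, by transitivity through τ, ε, κ, ρ, ξ, ζ, α.
So ν < ω; ω is the larger of the two.

ω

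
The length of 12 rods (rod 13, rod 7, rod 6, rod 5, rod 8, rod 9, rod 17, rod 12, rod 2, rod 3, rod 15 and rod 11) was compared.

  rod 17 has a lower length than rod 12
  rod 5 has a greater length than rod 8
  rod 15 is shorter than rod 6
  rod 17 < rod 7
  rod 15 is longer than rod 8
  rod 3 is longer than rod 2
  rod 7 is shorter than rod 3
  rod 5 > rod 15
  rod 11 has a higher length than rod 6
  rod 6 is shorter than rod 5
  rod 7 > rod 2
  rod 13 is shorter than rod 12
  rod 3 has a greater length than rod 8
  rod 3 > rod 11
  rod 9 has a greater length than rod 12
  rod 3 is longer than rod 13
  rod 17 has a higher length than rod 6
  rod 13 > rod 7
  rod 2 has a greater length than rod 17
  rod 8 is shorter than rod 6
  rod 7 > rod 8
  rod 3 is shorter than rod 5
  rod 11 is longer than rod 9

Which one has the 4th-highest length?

rod 9

Chaining the given pairs: rod 8 < rod 15 < rod 6 < rod 17 < rod 2 < rod 7 < rod 13 < rod 12 < rod 9 < rod 11 < rod 3 < rod 5.
Counting 4 from the largest end gives rod 9.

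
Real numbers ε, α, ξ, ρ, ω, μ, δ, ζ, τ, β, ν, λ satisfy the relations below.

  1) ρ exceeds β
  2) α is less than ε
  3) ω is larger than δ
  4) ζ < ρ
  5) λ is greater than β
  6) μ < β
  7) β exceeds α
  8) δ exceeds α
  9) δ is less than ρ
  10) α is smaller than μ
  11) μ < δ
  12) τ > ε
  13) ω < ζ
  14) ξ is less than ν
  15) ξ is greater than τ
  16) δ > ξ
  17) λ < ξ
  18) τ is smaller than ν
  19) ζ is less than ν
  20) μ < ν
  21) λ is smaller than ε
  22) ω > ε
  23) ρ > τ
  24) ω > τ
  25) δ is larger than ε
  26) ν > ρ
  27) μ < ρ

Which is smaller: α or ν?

α

α < μ and μ < β give α < β.
With β < λ: α < μ < β < λ.
Then λ < ε extends the chain to ε.
With ε < τ: α < μ < β < λ < ε < τ.
With τ < ξ: α < μ < β < λ < ε < τ < ξ.
Then ξ < δ extends the chain to δ.
Then δ < ω extends the chain to ω.
Then ω < ζ extends the chain to ζ.
With ζ < ρ: α < μ < β < λ < ε < τ < ξ < δ < ω < ζ < ρ.
Then ρ < ν extends the chain to ν.
So α < ν; α is the smaller of the two.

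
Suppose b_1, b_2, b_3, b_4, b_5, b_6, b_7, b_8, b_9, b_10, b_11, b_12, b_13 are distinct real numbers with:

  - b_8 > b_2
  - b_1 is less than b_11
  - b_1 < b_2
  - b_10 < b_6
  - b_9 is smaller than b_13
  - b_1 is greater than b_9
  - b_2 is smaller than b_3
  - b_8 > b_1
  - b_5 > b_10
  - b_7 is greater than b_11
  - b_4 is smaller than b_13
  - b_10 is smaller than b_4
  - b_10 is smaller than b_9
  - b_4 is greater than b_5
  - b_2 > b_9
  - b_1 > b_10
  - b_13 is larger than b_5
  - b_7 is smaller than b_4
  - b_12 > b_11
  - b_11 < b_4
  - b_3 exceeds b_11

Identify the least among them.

Chaining upward from b_10: directly above it, b_9, b_1, b_5, b_4, b_6; then b_11, b_2, b_8, b_13; then b_7, b_12, b_3.
That covers every other element, and nothing is given below b_10, so b_10 is the least.

b_10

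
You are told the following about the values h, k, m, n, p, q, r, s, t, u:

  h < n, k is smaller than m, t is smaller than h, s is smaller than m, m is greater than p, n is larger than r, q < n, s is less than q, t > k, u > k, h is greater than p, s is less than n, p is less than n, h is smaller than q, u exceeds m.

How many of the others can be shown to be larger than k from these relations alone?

6

The elements the relations force above k are t, h, q, m, n, u — no chain reaches any other.
That is 6.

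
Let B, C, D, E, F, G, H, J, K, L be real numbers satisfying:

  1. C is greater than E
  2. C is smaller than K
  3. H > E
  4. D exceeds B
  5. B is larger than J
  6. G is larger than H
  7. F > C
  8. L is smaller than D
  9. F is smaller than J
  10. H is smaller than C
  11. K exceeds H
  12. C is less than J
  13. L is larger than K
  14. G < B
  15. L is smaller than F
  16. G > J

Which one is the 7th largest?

K

Piecing the relations together gives one ordering: E < H < C < K < L < F < J < G < B < D.
Counting 7 from the largest end gives K.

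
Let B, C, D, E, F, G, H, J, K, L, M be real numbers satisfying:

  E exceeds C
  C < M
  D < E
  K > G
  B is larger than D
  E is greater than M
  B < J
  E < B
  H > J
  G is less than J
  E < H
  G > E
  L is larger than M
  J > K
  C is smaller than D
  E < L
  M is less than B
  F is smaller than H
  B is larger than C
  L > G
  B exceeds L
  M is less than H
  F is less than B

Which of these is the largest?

H

Chaining downward from H: directly below it, M, F, E, J; then C, D, G, B, K; then L.
That covers every other element, and nothing is given above H, so H is the largest.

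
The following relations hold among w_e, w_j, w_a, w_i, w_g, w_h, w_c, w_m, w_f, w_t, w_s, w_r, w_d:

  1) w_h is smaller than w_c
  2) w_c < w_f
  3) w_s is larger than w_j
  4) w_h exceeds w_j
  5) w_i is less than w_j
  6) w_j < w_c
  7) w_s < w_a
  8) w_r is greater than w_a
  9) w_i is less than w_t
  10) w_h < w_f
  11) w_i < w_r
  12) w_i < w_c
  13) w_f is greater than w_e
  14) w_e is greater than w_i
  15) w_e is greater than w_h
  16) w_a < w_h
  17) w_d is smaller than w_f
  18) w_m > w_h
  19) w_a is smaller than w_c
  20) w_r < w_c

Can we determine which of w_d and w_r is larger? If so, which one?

Following every chain through w_r: above w_r we get w_c, w_f; below w_r we get w_i, w_j, w_s, w_a.
w_d is not reached, and no chain runs the other way from w_d to w_r.
So the given relations leave the order of w_r and w_d undetermined.

undetermined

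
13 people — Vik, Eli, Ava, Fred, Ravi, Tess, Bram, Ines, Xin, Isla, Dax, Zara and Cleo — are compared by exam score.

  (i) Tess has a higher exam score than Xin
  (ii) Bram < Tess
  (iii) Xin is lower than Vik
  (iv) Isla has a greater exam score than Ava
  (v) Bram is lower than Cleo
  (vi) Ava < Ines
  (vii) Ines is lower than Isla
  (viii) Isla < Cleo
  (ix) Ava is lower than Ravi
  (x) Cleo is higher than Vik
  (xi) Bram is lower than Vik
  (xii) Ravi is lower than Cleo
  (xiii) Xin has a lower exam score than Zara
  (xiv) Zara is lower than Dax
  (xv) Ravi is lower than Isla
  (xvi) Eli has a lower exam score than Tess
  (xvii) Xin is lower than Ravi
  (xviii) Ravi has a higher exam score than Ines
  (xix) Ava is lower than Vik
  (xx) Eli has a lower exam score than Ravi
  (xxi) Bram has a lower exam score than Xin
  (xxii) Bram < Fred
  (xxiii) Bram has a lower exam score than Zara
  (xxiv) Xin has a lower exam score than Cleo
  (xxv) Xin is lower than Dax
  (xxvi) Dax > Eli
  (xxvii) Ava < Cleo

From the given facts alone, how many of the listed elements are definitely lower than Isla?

6

Directly below Isla: Ava, Ines, Ravi.
One step further: Xin, Eli (5 so far).
One step further: Bram (6 so far).
No other element is forced below Isla by the given relations, so the count is 6.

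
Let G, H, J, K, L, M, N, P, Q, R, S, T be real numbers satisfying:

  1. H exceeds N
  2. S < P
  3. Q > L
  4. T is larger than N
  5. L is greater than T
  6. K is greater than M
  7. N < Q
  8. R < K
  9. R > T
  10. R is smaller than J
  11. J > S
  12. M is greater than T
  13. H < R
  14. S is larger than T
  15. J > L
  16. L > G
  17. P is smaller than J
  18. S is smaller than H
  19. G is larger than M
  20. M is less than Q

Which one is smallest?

Chaining upward from N: directly above it, T, H, Q; then M, S, L, R; then G, P, J, K.
That covers every other element, and nothing is given below N, so N is the smallest.

N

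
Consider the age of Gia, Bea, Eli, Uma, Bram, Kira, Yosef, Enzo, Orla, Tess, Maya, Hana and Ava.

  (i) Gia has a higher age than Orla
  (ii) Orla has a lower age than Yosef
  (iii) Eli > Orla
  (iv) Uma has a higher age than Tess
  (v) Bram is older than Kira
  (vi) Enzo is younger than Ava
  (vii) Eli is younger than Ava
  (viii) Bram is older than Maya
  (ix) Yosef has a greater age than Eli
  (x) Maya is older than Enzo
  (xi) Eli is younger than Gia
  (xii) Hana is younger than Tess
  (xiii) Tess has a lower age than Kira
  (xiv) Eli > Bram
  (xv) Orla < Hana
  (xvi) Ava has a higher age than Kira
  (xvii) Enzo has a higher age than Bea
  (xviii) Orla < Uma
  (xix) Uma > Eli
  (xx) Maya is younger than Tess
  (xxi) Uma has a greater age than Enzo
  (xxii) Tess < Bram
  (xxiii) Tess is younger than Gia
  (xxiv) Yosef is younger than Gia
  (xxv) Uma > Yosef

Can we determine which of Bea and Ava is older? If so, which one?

Ava

The relevant relations are Bea < Enzo; Enzo < Maya; Maya < Tess; Tess < Kira; Kira < Bram; Bram < Eli; Eli < Ava.
Together: Bea < Enzo < Maya < Tess < Kira < Bram < Eli < Ava.
So Ava is older.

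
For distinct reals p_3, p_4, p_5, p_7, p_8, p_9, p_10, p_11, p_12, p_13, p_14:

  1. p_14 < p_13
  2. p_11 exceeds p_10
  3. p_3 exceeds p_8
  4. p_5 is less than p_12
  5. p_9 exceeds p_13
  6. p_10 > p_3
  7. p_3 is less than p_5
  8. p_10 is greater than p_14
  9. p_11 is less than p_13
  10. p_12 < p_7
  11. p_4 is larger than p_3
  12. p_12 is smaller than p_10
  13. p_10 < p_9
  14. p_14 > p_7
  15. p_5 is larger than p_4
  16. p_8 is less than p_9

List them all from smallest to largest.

Nothing is placed below p_8, so it is least; from there p_8 < p_3; p_3 < p_4; p_4 < p_5; p_5 < p_12; p_12 < p_7; p_7 < p_14; p_14 < p_10; p_10 < p_11; p_11 < p_13; p_13 < p_9, each given directly.

p_8 < p_3 < p_4 < p_5 < p_12 < p_7 < p_14 < p_10 < p_11 < p_13 < p_9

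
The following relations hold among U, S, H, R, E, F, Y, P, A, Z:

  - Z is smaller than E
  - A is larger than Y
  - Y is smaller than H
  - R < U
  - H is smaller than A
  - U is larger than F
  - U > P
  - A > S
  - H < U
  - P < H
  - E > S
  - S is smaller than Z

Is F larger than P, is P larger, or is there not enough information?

Following every chain through P: above P we get H, A, U.
F is not reached, and no chain runs the other way from F to P.
So the given relations leave the order of P and F undetermined.

undetermined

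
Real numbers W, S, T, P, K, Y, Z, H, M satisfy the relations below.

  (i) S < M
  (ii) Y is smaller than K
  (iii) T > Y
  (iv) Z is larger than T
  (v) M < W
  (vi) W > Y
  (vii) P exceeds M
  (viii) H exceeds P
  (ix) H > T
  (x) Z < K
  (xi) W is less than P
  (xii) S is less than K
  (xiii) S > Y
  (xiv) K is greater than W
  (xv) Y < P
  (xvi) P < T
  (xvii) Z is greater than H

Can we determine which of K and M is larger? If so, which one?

K

The relevant relations are M < W; W < P; P < T; T < H; H < Z; Z < K.
Chaining these gives M < W < P < T < H < Z < K.
So K is larger.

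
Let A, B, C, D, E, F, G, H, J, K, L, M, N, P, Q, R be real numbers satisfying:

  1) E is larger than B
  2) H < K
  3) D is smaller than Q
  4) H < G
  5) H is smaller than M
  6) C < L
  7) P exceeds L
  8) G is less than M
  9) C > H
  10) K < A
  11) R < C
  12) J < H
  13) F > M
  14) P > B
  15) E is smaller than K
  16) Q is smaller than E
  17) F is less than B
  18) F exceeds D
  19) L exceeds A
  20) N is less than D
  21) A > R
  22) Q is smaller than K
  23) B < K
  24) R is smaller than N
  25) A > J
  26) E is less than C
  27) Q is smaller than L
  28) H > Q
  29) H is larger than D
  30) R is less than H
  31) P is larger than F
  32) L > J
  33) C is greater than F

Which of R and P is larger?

R < N and N < D give R < D.
With D < Q: R < N < D < Q.
With Q < H: R < N < D < Q < H.
With H < G: R < N < D < Q < H < G.
Then G < M extends the chain to M.
With M < F: R < N < D < Q < H < G < M < F.
Then F < B extends the chain to B.
With B < E: R < N < D < Q < H < G < M < F < B < E.
With E < K: R < N < D < Q < H < G < M < F < B < E < K.
Then K < A extends the chain to A.
With A < L: R < N < D < Q < H < G < M < F < B < E < K < A < L.
With L < P: R < N < D < Q < H < G < M < F < B < E < K < A < L < P.
So R < P; P is the larger of the two.

P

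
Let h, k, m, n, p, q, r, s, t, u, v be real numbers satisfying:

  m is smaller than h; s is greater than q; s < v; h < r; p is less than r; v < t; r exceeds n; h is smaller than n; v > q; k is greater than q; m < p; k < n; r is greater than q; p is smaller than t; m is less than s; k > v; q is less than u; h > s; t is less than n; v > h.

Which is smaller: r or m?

m < s and s < h give m < h.
Then h < v extends the chain to v.
Then v < k extends the chain to k.
With k < n: m < s < h < v < k < n.
Then n < r extends the chain to r.
So m < r; m is the smaller of the two.

m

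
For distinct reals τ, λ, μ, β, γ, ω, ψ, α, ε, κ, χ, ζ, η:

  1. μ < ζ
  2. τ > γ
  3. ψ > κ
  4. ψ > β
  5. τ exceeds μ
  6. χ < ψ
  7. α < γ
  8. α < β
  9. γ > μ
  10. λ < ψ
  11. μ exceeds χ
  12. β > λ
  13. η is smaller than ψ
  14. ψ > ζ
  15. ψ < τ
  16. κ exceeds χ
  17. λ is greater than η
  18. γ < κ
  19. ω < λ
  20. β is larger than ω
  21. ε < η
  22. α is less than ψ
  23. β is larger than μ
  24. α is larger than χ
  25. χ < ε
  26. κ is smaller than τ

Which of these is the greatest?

ω is not greatest since ω < λ; χ is not greatest since χ < α; ε is not greatest since ε < η; μ is not greatest since μ < ζ; η is not greatest since η < λ; λ is not greatest since λ < β; α is not greatest since α < ψ; ζ is not greatest since ζ < ψ; γ is not greatest since γ < κ; κ is not greatest since κ < ψ; β is not greatest since β < ψ; ψ is not greatest since ψ < τ.
Only τ has nothing above it, so τ is the greatest.

τ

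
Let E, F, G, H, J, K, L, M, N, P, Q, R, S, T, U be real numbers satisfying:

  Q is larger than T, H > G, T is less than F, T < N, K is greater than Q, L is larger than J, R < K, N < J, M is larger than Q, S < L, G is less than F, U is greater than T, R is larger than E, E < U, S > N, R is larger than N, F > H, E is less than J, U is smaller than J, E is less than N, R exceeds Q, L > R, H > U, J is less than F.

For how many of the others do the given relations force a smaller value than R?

From R the given relations immediately reach E, Q, N.
From those, T — 4 in total.
Nothing else is reachable below R; 4 in all.

4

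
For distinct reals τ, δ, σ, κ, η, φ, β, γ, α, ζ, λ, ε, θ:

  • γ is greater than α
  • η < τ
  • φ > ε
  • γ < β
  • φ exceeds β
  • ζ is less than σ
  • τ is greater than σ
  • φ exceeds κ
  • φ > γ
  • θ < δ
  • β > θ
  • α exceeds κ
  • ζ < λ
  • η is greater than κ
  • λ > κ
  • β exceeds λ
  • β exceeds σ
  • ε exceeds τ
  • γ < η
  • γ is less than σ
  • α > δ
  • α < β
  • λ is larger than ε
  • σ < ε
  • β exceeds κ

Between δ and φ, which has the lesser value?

The relevant relations are δ < α; α < γ; γ < σ; σ < τ; τ < ε; ε < λ; λ < β; β < φ.
Chaining these gives δ < α < γ < σ < τ < ε < λ < β < φ.
So δ < φ; δ is the smaller of the two.

δ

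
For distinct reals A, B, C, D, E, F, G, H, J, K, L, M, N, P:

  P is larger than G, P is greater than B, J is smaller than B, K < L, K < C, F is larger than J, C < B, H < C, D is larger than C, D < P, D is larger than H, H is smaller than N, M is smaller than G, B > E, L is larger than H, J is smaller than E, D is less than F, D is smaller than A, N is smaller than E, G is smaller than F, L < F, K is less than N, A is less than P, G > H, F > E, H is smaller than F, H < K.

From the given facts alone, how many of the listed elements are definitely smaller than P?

11

From P the given relations immediately reach D, G, B, A.
From those, H, M, J, E, C — 9 in total.
From those, K, N — 11 in total.
No other element is forced below P by the given relations, so the count is 11.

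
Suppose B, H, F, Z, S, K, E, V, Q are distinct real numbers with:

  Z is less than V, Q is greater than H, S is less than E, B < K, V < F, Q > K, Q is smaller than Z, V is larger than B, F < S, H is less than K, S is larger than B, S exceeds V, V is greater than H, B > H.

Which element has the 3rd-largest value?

Piecing the relations together gives one ordering: H < B < K < Q < Z < V < F < S < E.
Counting 3 from the largest end gives F.

F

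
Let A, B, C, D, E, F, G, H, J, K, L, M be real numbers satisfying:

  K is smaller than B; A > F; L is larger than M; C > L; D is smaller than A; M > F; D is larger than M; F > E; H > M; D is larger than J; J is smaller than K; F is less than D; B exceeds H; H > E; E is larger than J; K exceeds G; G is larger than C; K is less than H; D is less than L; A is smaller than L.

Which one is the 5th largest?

The consecutive relations fix a unique order: J < E < F < M < D < A < L < C < G < K < H < B.
The 5th largest is C.

C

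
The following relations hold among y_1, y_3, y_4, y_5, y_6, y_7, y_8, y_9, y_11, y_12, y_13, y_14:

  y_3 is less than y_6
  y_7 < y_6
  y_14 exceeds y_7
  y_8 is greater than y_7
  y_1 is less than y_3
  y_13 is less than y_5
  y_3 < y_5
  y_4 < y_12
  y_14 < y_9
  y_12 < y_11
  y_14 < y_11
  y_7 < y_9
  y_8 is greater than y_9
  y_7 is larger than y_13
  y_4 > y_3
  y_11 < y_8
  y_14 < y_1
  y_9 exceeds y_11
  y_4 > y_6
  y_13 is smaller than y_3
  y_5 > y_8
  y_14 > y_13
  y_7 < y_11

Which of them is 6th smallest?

y_6

Piecing the relations together gives one ordering: y_13 < y_7 < y_14 < y_1 < y_3 < y_6 < y_4 < y_12 < y_11 < y_9 < y_8 < y_5.
The 6th smallest is y_6.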